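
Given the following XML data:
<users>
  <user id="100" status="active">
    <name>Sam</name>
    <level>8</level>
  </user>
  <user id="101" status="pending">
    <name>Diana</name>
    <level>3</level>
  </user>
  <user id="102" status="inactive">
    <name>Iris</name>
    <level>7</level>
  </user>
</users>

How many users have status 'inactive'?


Counting users with status='inactive':
  Iris (id=102) -> MATCH
Count: 1

ANSWER: 1


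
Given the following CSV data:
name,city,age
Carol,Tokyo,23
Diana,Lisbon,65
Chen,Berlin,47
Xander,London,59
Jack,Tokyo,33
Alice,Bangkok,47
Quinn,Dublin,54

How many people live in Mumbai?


Scanning city column for 'Mumbai':
Total matches: 0

ANSWER: 0


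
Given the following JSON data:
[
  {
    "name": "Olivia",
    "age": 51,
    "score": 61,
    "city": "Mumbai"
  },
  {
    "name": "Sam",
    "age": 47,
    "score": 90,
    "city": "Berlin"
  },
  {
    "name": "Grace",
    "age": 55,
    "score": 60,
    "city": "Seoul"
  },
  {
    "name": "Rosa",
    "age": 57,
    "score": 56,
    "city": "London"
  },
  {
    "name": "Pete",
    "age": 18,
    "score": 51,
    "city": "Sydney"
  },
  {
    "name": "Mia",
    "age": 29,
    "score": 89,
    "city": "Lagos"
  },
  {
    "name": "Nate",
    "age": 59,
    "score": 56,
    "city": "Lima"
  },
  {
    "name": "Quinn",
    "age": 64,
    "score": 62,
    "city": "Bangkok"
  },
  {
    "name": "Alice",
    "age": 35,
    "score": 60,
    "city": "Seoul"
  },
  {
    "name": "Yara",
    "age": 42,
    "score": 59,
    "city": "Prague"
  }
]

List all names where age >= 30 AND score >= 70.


Checking both conditions:
  Olivia (age=51, score=61) -> no
  Sam (age=47, score=90) -> YES
  Grace (age=55, score=60) -> no
  Rosa (age=57, score=56) -> no
  Pete (age=18, score=51) -> no
  Mia (age=29, score=89) -> no
  Nate (age=59, score=56) -> no
  Quinn (age=64, score=62) -> no
  Alice (age=35, score=60) -> no
  Yara (age=42, score=59) -> no


ANSWER: Sam


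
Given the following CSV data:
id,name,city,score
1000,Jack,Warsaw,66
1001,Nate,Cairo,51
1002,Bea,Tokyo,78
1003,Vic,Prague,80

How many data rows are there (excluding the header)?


Counting rows (excluding header):
Header: id,name,city,score
Data rows: 4

ANSWER: 4


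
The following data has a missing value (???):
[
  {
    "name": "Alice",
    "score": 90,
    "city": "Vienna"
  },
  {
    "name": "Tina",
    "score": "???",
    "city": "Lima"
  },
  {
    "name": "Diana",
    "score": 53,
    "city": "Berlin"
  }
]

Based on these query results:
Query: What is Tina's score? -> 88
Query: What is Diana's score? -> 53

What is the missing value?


The missing value is Tina's score
From query: Tina's score = 88

ANSWER: 88


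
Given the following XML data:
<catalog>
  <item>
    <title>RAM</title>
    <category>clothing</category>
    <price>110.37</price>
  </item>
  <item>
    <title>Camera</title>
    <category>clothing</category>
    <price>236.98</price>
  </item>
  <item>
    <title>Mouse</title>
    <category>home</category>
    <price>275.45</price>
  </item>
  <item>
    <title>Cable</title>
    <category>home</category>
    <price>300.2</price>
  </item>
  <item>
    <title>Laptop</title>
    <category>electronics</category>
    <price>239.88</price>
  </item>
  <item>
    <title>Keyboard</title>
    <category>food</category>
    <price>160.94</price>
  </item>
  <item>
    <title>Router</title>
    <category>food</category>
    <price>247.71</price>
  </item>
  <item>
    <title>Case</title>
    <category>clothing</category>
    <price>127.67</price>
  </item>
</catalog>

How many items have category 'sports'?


Scanning <item> elements for <category>sports</category>:
Count: 0

ANSWER: 0


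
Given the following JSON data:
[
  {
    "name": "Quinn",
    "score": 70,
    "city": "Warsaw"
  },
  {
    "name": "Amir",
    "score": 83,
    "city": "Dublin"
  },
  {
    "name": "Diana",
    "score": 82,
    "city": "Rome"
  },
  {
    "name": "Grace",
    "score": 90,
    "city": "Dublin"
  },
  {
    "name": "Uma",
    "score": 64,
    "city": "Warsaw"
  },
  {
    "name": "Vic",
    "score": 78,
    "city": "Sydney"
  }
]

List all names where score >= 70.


Filtering records where score >= 70:
  Quinn (score=70) -> YES
  Amir (score=83) -> YES
  Diana (score=82) -> YES
  Grace (score=90) -> YES
  Uma (score=64) -> no
  Vic (score=78) -> YES


ANSWER: Quinn, Amir, Diana, Grace, Vic


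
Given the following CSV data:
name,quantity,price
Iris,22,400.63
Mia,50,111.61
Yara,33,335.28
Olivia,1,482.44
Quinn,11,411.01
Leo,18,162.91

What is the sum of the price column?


Values in 'price' column:
  Row 1: 400.63
  Row 2: 111.61
  Row 3: 335.28
  Row 4: 482.44
  Row 5: 411.01
  Row 6: 162.91
Sum = 400.63 + 111.61 + 335.28 + 482.44 + 411.01 + 162.91 = 1903.88

ANSWER: 1903.88


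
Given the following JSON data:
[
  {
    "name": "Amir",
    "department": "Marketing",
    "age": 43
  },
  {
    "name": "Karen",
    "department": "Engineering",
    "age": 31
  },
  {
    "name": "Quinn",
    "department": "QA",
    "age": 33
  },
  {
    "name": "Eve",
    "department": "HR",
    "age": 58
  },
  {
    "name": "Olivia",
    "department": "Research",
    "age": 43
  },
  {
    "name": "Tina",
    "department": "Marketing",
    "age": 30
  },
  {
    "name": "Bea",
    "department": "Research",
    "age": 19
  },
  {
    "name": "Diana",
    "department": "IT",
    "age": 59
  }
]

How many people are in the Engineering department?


Scanning records for department = Engineering
  Record 1: Karen
Count: 1

ANSWER: 1


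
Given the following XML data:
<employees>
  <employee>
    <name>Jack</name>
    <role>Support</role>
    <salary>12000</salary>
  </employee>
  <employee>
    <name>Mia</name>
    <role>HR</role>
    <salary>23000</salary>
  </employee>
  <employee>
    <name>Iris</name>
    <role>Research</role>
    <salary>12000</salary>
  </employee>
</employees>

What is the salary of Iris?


Searching for <employee> with <name>Iris</name>
Found at position 3
<salary>12000</salary>

ANSWER: 12000


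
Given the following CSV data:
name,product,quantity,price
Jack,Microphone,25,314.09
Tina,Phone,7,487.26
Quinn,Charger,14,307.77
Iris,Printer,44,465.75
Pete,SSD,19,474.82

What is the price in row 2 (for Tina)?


Row 2: Tina
Column 'price' = 487.26

ANSWER: 487.26


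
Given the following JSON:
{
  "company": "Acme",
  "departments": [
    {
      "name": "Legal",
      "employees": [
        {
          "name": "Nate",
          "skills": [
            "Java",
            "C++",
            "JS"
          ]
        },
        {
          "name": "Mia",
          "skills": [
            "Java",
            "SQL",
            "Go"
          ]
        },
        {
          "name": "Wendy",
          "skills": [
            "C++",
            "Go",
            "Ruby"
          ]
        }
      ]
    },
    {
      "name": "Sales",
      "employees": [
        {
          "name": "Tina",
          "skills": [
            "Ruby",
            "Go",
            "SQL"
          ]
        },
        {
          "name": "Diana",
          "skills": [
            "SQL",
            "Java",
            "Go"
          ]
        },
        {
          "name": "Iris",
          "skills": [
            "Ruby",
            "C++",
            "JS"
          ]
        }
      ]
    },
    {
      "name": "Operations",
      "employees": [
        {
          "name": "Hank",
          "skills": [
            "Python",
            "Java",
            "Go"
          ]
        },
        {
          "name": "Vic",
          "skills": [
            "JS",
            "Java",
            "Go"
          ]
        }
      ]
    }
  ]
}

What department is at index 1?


Path: departments[1].name
Value: Sales

ANSWER: Sales


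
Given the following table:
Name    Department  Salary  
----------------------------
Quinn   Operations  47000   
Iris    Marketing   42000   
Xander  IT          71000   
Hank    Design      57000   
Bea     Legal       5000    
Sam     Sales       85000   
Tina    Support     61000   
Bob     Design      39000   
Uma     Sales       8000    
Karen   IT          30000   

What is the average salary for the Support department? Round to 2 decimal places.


Support department members:
  Tina: 61000
Sum = 61000
Count = 1
Average = 61000 / 1 = 61000.00

ANSWER: 61000.00


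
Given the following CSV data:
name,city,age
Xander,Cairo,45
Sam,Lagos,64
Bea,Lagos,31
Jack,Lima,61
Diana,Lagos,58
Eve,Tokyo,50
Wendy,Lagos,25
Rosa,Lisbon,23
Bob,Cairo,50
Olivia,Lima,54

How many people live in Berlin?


Scanning city column for 'Berlin':
Total matches: 0

ANSWER: 0


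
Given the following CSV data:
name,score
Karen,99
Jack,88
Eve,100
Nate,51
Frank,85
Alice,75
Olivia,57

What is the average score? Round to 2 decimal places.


Scores: 99, 88, 100, 51, 85, 75, 57
Sum = 555
Count = 7
Average = 555 / 7 = 79.29

ANSWER: 79.29


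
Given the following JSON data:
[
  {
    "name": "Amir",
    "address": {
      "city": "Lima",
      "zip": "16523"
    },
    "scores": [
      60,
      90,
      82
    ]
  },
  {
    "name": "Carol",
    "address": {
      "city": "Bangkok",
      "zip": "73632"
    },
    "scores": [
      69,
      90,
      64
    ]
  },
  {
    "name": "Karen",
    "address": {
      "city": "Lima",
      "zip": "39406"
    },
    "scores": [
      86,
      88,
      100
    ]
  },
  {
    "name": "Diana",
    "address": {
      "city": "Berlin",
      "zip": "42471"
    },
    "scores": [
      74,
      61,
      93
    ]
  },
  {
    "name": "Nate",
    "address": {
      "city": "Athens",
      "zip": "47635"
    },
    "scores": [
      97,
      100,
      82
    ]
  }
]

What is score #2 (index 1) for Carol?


Path: records[1].scores[1]
Value: 90

ANSWER: 90


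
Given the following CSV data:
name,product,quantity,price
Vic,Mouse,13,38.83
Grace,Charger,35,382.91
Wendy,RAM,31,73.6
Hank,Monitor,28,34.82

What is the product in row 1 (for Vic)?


Row 1: Vic
Column 'product' = Mouse

ANSWER: Mouse


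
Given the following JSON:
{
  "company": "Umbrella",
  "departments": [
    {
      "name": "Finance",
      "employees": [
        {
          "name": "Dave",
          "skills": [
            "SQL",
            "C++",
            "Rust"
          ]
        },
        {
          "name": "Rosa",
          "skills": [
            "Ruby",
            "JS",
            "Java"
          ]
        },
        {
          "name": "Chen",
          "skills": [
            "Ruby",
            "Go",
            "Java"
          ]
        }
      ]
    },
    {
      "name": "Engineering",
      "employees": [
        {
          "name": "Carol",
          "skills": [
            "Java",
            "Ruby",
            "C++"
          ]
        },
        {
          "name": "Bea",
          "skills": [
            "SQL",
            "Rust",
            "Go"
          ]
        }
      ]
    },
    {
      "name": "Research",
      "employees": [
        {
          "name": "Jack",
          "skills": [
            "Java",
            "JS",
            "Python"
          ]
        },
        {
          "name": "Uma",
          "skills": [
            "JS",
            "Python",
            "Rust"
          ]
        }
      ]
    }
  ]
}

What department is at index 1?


Path: departments[1].name
Value: Engineering

ANSWER: Engineering


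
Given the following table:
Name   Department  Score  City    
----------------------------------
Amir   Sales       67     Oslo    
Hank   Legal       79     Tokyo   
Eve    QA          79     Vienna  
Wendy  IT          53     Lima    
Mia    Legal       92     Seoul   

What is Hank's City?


Row 2: Hank
City = Tokyo

ANSWER: Tokyo


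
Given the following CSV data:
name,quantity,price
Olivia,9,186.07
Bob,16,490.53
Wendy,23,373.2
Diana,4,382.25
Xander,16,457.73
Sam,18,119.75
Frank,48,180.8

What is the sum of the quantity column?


Values in 'quantity' column:
  Row 1: 9
  Row 2: 16
  Row 3: 23
  Row 4: 4
  Row 5: 16
  Row 6: 18
  Row 7: 48
Sum = 9 + 16 + 23 + 4 + 16 + 18 + 48 = 134

ANSWER: 134


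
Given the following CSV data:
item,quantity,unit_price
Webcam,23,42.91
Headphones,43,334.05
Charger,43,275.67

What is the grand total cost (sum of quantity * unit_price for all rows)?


Computing row totals:
  Webcam: 23 * 42.91 = 986.93
  Headphones: 43 * 334.05 = 14364.15
  Charger: 43 * 275.67 = 11853.81
Grand total = 986.93 + 14364.15 + 11853.81 = 27204.89

ANSWER: 27204.89


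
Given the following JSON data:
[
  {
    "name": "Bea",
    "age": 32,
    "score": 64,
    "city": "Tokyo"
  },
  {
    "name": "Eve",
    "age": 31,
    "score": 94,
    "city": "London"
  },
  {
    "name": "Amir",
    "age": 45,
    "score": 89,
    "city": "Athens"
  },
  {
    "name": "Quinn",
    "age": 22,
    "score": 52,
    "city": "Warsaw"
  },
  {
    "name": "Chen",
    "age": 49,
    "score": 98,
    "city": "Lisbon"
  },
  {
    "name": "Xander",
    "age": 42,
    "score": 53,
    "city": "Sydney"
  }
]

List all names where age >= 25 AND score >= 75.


Checking both conditions:
  Bea (age=32, score=64) -> no
  Eve (age=31, score=94) -> YES
  Amir (age=45, score=89) -> YES
  Quinn (age=22, score=52) -> no
  Chen (age=49, score=98) -> YES
  Xander (age=42, score=53) -> no


ANSWER: Eve, Amir, Chen


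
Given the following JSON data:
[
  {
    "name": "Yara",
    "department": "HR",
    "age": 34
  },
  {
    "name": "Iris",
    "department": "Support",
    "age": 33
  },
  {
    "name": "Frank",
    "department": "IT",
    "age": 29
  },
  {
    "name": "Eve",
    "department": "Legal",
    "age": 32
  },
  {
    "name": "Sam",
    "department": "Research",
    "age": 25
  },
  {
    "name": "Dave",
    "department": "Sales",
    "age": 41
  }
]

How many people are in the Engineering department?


Scanning records for department = Engineering
  No matches found
Count: 0

ANSWER: 0


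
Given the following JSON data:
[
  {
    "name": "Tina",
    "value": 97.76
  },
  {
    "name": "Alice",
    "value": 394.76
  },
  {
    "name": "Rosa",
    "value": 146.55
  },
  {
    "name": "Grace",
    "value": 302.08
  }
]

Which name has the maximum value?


Comparing values:
  Tina: 97.76
  Alice: 394.76
  Rosa: 146.55
  Grace: 302.08
Maximum: Alice (394.76)

ANSWER: Alice


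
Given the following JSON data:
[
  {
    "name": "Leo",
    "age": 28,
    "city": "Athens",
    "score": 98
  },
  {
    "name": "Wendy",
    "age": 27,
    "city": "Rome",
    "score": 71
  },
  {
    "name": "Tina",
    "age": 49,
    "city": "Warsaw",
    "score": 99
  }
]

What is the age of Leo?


Looking up record where name = Leo
Record index: 0
Field 'age' = 28

ANSWER: 28


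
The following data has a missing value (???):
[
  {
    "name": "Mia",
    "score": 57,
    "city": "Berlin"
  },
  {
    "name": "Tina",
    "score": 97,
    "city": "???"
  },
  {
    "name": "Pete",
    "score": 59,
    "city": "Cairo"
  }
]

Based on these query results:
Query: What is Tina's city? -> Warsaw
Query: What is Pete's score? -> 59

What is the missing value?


The missing value is Tina's city
From query: Tina's city = Warsaw

ANSWER: Warsaw


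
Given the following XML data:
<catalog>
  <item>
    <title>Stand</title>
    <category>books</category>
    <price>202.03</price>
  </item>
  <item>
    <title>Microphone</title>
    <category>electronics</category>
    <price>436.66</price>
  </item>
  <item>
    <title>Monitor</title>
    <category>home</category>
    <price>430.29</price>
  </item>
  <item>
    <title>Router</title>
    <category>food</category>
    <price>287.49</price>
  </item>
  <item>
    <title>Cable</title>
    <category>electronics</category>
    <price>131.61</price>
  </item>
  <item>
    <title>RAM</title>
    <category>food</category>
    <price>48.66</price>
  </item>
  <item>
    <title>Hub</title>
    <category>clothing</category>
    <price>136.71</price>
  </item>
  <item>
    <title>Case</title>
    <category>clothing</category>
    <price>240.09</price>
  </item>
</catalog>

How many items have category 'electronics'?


Scanning <item> elements for <category>electronics</category>:
  Item 2: Microphone -> MATCH
  Item 5: Cable -> MATCH
Count: 2

ANSWER: 2


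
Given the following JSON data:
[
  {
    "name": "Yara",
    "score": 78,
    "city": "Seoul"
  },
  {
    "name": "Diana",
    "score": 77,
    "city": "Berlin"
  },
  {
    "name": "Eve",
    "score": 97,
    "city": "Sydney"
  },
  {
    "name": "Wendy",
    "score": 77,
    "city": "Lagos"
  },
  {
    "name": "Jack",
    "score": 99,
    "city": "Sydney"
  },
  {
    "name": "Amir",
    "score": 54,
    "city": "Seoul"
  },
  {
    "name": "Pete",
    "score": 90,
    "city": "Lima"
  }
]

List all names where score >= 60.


Filtering records where score >= 60:
  Yara (score=78) -> YES
  Diana (score=77) -> YES
  Eve (score=97) -> YES
  Wendy (score=77) -> YES
  Jack (score=99) -> YES
  Amir (score=54) -> no
  Pete (score=90) -> YES


ANSWER: Yara, Diana, Eve, Wendy, Jack, Pete


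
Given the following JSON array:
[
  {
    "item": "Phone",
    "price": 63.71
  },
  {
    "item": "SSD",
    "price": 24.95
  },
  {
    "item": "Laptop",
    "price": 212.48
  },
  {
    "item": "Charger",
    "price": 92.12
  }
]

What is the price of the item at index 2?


Array index 2 -> Laptop
price = 212.48

ANSWER: 212.48


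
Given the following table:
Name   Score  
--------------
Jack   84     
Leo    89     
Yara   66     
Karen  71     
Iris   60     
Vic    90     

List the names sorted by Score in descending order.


Sorting by Score (descending):
  Vic: 90
  Leo: 89
  Jack: 84
  Karen: 71
  Yara: 66
  Iris: 60


ANSWER: Vic, Leo, Jack, Karen, Yara, Iris


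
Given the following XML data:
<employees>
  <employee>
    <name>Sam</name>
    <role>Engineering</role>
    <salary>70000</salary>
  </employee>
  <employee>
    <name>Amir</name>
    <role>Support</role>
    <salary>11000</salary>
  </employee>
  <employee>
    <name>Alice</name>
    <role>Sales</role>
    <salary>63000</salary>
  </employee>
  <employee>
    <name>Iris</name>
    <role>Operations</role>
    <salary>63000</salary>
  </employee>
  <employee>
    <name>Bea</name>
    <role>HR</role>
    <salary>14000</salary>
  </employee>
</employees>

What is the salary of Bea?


Searching for <employee> with <name>Bea</name>
Found at position 5
<salary>14000</salary>

ANSWER: 14000


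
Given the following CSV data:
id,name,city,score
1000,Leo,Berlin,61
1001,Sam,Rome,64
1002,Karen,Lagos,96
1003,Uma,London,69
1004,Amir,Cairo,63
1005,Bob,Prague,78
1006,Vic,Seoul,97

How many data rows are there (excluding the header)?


Counting rows (excluding header):
Header: id,name,city,score
Data rows: 7

ANSWER: 7


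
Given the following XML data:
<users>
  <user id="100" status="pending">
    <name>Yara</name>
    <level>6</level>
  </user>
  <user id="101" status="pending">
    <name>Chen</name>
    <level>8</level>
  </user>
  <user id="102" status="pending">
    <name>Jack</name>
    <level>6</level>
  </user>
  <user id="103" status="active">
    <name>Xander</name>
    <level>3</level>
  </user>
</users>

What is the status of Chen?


Finding user with name = Chen
user id="101" status="pending"

ANSWER: pending


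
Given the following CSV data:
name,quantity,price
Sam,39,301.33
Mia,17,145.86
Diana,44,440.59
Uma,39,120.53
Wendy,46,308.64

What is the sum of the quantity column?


Values in 'quantity' column:
  Row 1: 39
  Row 2: 17
  Row 3: 44
  Row 4: 39
  Row 5: 46
Sum = 39 + 17 + 44 + 39 + 46 = 185

ANSWER: 185


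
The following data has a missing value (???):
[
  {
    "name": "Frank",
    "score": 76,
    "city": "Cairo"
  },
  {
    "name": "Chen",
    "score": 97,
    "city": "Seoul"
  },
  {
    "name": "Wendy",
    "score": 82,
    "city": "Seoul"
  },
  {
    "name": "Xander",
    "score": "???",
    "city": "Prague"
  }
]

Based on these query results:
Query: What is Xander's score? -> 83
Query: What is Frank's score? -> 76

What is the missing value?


The missing value is Xander's score
From query: Xander's score = 83

ANSWER: 83


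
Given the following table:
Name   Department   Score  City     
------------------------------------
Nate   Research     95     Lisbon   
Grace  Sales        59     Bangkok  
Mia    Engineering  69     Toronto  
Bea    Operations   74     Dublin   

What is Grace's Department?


Row 2: Grace
Department = Sales

ANSWER: Sales


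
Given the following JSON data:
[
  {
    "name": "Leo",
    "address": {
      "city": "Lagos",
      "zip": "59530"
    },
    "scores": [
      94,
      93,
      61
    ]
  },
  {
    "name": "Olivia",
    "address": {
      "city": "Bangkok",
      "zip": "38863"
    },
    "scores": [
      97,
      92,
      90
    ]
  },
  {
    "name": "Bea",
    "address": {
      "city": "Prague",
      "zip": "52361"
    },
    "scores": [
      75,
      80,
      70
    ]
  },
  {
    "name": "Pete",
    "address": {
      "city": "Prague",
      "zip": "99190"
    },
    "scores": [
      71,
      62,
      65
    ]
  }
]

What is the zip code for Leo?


Path: records[0].address.zip
Value: 59530

ANSWER: 59530


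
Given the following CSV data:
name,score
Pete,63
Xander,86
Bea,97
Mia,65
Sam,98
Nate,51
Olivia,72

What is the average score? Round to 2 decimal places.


Scores: 63, 86, 97, 65, 98, 51, 72
Sum = 532
Count = 7
Average = 532 / 7 = 76.00

ANSWER: 76.00


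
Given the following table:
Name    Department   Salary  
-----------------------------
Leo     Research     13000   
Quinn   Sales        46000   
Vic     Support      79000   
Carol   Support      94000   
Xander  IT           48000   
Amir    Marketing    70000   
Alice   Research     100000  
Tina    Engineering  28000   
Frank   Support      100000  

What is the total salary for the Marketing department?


Marketing department members:
  Amir: 70000
Total = 70000 = 70000

ANSWER: 70000


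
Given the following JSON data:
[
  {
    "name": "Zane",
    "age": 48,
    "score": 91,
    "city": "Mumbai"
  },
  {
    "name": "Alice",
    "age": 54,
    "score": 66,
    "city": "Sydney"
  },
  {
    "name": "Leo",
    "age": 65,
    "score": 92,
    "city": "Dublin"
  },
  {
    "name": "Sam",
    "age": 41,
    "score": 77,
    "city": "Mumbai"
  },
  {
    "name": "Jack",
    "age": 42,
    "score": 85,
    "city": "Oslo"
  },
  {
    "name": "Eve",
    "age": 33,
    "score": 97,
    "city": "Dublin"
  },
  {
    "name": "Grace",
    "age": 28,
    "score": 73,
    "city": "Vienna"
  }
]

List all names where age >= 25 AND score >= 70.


Checking both conditions:
  Zane (age=48, score=91) -> YES
  Alice (age=54, score=66) -> no
  Leo (age=65, score=92) -> YES
  Sam (age=41, score=77) -> YES
  Jack (age=42, score=85) -> YES
  Eve (age=33, score=97) -> YES
  Grace (age=28, score=73) -> YES


ANSWER: Zane, Leo, Sam, Jack, Eve, Grace


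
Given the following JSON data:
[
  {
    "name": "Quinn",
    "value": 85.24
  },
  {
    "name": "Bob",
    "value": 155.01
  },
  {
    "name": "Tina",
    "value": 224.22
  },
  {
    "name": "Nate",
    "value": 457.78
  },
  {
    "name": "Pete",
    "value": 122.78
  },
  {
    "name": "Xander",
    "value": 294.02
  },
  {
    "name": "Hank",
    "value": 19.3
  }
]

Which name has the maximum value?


Comparing values:
  Quinn: 85.24
  Bob: 155.01
  Tina: 224.22
  Nate: 457.78
  Pete: 122.78
  Xander: 294.02
  Hank: 19.3
Maximum: Nate (457.78)

ANSWER: Nate


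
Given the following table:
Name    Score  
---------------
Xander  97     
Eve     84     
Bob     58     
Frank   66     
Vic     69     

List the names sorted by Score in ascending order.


Sorting by Score (ascending):
  Bob: 58
  Frank: 66
  Vic: 69
  Eve: 84
  Xander: 97


ANSWER: Bob, Frank, Vic, Eve, Xander


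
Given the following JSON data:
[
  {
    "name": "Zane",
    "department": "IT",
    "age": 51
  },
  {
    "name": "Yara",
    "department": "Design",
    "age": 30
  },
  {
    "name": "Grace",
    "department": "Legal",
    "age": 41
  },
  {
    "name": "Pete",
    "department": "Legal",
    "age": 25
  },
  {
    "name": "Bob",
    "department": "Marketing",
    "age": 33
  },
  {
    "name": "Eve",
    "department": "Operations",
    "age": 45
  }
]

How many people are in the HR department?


Scanning records for department = HR
  No matches found
Count: 0

ANSWER: 0


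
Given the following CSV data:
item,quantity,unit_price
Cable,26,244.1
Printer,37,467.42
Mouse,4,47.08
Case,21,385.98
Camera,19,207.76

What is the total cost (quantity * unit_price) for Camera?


Row: Camera
quantity = 19
unit_price = 207.76
total = 19 * 207.76 = 3947.44

ANSWER: 3947.44


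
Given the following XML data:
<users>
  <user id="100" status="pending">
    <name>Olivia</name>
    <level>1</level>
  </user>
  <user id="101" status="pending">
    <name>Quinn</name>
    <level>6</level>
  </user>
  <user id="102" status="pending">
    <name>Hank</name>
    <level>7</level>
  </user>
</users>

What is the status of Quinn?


Finding user with name = Quinn
user id="101" status="pending"

ANSWER: pending


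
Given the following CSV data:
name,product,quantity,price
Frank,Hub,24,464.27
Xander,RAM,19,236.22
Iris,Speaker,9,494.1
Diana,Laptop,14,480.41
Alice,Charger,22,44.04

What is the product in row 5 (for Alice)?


Row 5: Alice
Column 'product' = Charger

ANSWER: Charger


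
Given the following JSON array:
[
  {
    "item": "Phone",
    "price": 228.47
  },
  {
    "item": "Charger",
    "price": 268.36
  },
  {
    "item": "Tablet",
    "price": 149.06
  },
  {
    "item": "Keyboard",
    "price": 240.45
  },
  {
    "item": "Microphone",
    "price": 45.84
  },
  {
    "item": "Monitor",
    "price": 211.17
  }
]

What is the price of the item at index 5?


Array index 5 -> Monitor
price = 211.17

ANSWER: 211.17


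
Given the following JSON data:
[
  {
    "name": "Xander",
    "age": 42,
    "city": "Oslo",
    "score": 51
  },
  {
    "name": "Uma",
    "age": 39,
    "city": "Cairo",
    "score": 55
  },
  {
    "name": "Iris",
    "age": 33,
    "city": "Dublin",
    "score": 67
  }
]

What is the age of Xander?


Looking up record where name = Xander
Record index: 0
Field 'age' = 42

ANSWER: 42


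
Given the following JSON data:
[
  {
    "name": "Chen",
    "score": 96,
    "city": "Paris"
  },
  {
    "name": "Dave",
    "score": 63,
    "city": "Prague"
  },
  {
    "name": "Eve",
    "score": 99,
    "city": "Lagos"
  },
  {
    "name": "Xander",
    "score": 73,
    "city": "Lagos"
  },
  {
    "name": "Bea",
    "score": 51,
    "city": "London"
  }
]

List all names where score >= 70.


Filtering records where score >= 70:
  Chen (score=96) -> YES
  Dave (score=63) -> no
  Eve (score=99) -> YES
  Xander (score=73) -> YES
  Bea (score=51) -> no


ANSWER: Chen, Eve, Xander


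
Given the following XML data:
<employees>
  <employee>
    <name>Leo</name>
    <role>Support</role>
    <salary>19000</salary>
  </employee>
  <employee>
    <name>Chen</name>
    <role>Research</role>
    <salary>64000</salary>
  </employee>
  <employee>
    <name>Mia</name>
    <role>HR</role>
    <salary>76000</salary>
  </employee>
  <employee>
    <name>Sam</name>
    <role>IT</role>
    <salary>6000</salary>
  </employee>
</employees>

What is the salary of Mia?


Searching for <employee> with <name>Mia</name>
Found at position 3
<salary>76000</salary>

ANSWER: 76000


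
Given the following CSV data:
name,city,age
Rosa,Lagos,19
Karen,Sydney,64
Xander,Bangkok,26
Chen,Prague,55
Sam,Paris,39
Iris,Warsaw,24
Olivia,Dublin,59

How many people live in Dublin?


Scanning city column for 'Dublin':
  Row 7: Olivia -> MATCH
Total matches: 1

ANSWER: 1


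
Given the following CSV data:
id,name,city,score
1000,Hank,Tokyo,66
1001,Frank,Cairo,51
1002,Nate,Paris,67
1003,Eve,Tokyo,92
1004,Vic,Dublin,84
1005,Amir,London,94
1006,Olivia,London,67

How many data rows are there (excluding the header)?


Counting rows (excluding header):
Header: id,name,city,score
Data rows: 7

ANSWER: 7


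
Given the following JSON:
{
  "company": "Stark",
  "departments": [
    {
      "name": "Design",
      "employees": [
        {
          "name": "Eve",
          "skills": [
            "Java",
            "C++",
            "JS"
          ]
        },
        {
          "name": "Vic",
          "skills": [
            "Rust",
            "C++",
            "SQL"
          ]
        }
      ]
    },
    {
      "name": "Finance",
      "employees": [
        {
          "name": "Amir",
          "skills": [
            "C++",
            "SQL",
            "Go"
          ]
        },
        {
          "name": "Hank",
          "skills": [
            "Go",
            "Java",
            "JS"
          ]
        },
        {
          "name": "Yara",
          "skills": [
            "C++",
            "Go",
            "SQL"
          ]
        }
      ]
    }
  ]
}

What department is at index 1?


Path: departments[1].name
Value: Finance

ANSWER: Finance


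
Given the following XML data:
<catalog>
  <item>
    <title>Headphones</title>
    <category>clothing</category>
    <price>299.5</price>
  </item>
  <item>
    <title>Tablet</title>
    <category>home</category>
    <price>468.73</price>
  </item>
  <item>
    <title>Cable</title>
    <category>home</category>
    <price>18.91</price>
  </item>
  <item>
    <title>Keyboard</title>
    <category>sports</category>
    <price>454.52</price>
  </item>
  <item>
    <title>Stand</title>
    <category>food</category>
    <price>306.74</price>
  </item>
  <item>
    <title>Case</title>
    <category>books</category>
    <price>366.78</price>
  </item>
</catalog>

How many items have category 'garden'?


Scanning <item> elements for <category>garden</category>:
Count: 0

ANSWER: 0


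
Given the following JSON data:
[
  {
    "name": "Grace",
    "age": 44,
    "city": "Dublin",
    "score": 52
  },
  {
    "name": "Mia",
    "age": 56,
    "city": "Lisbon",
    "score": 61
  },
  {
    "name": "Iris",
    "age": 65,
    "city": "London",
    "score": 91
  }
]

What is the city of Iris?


Looking up record where name = Iris
Record index: 2
Field 'city' = London

ANSWER: London


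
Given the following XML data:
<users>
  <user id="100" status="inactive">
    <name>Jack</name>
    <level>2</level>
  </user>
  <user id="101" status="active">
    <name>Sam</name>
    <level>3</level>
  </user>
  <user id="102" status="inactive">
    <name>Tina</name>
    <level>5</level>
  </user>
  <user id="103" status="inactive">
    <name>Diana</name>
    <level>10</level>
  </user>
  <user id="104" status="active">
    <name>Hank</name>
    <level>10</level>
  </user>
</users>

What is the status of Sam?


Finding user with name = Sam
user id="101" status="active"

ANSWER: active


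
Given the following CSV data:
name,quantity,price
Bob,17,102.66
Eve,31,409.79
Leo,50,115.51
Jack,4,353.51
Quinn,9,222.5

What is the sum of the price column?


Values in 'price' column:
  Row 1: 102.66
  Row 2: 409.79
  Row 3: 115.51
  Row 4: 353.51
  Row 5: 222.5
Sum = 102.66 + 409.79 + 115.51 + 353.51 + 222.5 = 1203.97

ANSWER: 1203.97


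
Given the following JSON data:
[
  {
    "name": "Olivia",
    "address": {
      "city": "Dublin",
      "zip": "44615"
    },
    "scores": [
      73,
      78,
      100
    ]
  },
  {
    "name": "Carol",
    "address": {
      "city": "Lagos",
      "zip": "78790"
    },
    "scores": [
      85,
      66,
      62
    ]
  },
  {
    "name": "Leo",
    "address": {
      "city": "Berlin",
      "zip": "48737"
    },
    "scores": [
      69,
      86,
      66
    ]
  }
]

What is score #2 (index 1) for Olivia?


Path: records[0].scores[1]
Value: 78

ANSWER: 78


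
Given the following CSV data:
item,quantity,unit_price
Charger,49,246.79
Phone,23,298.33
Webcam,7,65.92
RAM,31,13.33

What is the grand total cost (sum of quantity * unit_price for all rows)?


Computing row totals:
  Charger: 49 * 246.79 = 12092.71
  Phone: 23 * 298.33 = 6861.59
  Webcam: 7 * 65.92 = 461.44
  RAM: 31 * 13.33 = 413.23
Grand total = 12092.71 + 6861.59 + 461.44 + 413.23 = 19828.97

ANSWER: 19828.97


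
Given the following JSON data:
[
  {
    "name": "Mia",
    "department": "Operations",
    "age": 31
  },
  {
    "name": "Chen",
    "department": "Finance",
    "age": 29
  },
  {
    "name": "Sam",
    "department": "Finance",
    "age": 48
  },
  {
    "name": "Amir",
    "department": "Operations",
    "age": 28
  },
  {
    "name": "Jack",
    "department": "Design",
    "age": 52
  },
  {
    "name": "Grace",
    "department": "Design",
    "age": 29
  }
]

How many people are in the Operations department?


Scanning records for department = Operations
  Record 0: Mia
  Record 3: Amir
Count: 2

ANSWER: 2


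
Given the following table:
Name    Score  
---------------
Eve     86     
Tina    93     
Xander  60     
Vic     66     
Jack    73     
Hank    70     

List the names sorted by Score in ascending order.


Sorting by Score (ascending):
  Xander: 60
  Vic: 66
  Hank: 70
  Jack: 73
  Eve: 86
  Tina: 93


ANSWER: Xander, Vic, Hank, Jack, Eve, Tina


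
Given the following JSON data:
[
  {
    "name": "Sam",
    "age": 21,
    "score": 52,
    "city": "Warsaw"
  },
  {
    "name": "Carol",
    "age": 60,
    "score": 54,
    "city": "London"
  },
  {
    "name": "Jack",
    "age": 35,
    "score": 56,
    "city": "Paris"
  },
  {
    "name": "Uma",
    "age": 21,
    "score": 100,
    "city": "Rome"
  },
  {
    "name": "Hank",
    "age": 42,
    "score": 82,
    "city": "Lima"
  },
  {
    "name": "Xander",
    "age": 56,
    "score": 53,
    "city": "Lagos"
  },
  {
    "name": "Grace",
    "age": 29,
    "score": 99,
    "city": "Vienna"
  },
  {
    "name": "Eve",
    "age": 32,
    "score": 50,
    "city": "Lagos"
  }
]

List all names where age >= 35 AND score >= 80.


Checking both conditions:
  Sam (age=21, score=52) -> no
  Carol (age=60, score=54) -> no
  Jack (age=35, score=56) -> no
  Uma (age=21, score=100) -> no
  Hank (age=42, score=82) -> YES
  Xander (age=56, score=53) -> no
  Grace (age=29, score=99) -> no
  Eve (age=32, score=50) -> no


ANSWER: Hank


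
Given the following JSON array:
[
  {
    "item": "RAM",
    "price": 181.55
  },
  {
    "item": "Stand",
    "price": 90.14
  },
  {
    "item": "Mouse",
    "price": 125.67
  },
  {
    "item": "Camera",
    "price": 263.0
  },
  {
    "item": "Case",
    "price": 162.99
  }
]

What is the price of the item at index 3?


Array index 3 -> Camera
price = 263.0

ANSWER: 263.0


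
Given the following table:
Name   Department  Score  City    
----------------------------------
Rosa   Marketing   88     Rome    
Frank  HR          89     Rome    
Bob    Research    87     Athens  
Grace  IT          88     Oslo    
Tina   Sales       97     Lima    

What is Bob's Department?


Row 3: Bob
Department = Research

ANSWER: Research


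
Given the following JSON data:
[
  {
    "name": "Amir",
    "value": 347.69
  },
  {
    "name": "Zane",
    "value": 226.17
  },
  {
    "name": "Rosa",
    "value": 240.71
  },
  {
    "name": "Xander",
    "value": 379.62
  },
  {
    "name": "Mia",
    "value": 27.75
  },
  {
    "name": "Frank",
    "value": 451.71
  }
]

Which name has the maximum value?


Comparing values:
  Amir: 347.69
  Zane: 226.17
  Rosa: 240.71
  Xander: 379.62
  Mia: 27.75
  Frank: 451.71
Maximum: Frank (451.71)

ANSWER: Frank


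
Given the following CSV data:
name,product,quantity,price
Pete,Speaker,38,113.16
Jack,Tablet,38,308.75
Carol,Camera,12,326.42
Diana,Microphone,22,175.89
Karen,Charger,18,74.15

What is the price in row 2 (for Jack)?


Row 2: Jack
Column 'price' = 308.75

ANSWER: 308.75


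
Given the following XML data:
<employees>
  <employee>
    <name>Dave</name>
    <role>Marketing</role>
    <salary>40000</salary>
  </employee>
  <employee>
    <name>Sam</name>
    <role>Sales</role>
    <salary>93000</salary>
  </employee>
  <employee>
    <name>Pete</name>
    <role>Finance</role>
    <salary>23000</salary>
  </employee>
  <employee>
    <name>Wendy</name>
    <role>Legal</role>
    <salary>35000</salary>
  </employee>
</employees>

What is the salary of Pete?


Searching for <employee> with <name>Pete</name>
Found at position 3
<salary>23000</salary>

ANSWER: 23000


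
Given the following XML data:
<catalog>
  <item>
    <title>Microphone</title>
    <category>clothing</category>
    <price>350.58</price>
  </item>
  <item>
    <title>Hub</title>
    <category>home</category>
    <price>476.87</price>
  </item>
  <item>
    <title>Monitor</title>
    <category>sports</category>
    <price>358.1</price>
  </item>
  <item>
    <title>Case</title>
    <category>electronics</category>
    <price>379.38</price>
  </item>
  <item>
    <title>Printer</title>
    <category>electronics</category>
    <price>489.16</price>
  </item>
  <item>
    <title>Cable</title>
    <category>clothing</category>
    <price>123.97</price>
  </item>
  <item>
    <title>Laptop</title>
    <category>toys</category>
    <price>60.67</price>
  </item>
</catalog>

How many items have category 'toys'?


Scanning <item> elements for <category>toys</category>:
  Item 7: Laptop -> MATCH
Count: 1

ANSWER: 1


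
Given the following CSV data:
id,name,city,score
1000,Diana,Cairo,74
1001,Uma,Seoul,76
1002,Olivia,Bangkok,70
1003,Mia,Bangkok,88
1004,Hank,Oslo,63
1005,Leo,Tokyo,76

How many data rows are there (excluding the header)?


Counting rows (excluding header):
Header: id,name,city,score
Data rows: 6

ANSWER: 6


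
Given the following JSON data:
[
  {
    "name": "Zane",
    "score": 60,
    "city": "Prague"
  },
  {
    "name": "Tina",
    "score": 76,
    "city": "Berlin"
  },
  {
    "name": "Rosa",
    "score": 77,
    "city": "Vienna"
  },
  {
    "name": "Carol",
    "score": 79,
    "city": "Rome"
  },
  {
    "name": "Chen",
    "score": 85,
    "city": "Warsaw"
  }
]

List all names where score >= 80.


Filtering records where score >= 80:
  Zane (score=60) -> no
  Tina (score=76) -> no
  Rosa (score=77) -> no
  Carol (score=79) -> no
  Chen (score=85) -> YES


ANSWER: Chen


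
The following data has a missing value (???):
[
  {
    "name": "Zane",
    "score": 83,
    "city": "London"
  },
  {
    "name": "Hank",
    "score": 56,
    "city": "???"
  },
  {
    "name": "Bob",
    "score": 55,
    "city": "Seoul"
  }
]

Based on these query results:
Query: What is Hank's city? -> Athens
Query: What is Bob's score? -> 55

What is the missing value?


The missing value is Hank's city
From query: Hank's city = Athens

ANSWER: Athens


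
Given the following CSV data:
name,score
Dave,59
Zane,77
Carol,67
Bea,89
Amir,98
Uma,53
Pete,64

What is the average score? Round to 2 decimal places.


Scores: 59, 77, 67, 89, 98, 53, 64
Sum = 507
Count = 7
Average = 507 / 7 = 72.43

ANSWER: 72.43


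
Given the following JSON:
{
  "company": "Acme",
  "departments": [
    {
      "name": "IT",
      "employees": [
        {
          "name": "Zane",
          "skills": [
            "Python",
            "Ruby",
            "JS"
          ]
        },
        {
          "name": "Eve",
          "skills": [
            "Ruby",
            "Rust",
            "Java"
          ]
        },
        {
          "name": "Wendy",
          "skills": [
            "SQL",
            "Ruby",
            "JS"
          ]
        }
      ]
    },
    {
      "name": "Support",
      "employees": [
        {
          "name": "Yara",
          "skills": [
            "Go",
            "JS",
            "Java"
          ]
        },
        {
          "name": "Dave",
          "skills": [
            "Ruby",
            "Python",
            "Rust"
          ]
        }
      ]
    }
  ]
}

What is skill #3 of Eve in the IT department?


Path: departments[0].employees[1].skills[2]
Value: Java

ANSWER: Java


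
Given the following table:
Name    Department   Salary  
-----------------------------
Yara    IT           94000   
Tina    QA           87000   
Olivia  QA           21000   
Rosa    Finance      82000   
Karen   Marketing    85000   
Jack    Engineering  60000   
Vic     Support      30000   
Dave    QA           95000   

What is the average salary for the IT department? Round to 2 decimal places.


IT department members:
  Yara: 94000
Sum = 94000
Count = 1
Average = 94000 / 1 = 94000.00

ANSWER: 94000.00
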